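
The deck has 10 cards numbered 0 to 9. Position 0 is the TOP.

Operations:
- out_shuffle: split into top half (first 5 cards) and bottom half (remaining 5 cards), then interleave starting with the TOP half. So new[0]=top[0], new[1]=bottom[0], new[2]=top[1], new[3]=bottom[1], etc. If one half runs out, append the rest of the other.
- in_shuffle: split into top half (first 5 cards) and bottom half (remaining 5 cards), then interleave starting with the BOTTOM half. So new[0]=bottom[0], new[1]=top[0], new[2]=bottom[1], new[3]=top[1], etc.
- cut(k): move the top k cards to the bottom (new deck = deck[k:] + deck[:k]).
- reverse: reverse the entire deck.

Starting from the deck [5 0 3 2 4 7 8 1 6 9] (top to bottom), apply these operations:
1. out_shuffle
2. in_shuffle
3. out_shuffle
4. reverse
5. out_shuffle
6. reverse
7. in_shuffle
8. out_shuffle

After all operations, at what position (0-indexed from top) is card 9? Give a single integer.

Answer: 0

Derivation:
After op 1 (out_shuffle): [5 7 0 8 3 1 2 6 4 9]
After op 2 (in_shuffle): [1 5 2 7 6 0 4 8 9 3]
After op 3 (out_shuffle): [1 0 5 4 2 8 7 9 6 3]
After op 4 (reverse): [3 6 9 7 8 2 4 5 0 1]
After op 5 (out_shuffle): [3 2 6 4 9 5 7 0 8 1]
After op 6 (reverse): [1 8 0 7 5 9 4 6 2 3]
After op 7 (in_shuffle): [9 1 4 8 6 0 2 7 3 5]
After op 8 (out_shuffle): [9 0 1 2 4 7 8 3 6 5]
Card 9 is at position 0.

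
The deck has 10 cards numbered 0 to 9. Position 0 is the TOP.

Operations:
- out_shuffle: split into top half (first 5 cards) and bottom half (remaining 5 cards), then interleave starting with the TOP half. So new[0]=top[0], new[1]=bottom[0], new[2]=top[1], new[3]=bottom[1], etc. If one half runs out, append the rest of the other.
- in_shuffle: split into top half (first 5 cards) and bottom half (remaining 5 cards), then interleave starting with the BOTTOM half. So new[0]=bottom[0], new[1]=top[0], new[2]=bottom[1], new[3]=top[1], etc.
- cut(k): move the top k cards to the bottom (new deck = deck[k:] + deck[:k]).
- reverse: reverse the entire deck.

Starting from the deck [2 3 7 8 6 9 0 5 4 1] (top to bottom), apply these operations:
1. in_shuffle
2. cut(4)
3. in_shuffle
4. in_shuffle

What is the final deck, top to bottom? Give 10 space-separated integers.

After op 1 (in_shuffle): [9 2 0 3 5 7 4 8 1 6]
After op 2 (cut(4)): [5 7 4 8 1 6 9 2 0 3]
After op 3 (in_shuffle): [6 5 9 7 2 4 0 8 3 1]
After op 4 (in_shuffle): [4 6 0 5 8 9 3 7 1 2]

Answer: 4 6 0 5 8 9 3 7 1 2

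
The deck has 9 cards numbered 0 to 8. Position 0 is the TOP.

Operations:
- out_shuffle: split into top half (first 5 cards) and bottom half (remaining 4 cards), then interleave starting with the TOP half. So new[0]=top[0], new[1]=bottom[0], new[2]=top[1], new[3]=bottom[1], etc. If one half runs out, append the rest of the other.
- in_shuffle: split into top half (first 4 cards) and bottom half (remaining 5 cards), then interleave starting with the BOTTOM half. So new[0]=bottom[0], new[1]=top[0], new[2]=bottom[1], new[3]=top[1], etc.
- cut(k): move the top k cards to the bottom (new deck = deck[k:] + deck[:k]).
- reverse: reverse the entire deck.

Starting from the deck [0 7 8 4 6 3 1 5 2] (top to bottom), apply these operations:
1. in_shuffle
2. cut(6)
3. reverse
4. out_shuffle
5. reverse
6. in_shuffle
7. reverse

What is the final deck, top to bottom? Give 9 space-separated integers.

After op 1 (in_shuffle): [6 0 3 7 1 8 5 4 2]
After op 2 (cut(6)): [5 4 2 6 0 3 7 1 8]
After op 3 (reverse): [8 1 7 3 0 6 2 4 5]
After op 4 (out_shuffle): [8 6 1 2 7 4 3 5 0]
After op 5 (reverse): [0 5 3 4 7 2 1 6 8]
After op 6 (in_shuffle): [7 0 2 5 1 3 6 4 8]
After op 7 (reverse): [8 4 6 3 1 5 2 0 7]

Answer: 8 4 6 3 1 5 2 0 7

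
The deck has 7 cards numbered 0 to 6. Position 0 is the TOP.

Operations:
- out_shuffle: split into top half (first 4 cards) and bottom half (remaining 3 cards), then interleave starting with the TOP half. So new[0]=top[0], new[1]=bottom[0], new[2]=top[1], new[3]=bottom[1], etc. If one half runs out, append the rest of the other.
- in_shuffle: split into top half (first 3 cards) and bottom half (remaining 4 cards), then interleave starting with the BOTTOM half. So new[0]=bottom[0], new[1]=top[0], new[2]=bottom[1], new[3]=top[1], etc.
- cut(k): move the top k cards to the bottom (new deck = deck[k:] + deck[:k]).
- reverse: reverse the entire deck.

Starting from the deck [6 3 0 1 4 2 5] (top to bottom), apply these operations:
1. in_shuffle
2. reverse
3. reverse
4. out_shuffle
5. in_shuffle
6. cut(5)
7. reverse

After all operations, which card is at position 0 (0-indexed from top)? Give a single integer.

Answer: 5

Derivation:
After op 1 (in_shuffle): [1 6 4 3 2 0 5]
After op 2 (reverse): [5 0 2 3 4 6 1]
After op 3 (reverse): [1 6 4 3 2 0 5]
After op 4 (out_shuffle): [1 2 6 0 4 5 3]
After op 5 (in_shuffle): [0 1 4 2 5 6 3]
After op 6 (cut(5)): [6 3 0 1 4 2 5]
After op 7 (reverse): [5 2 4 1 0 3 6]
Position 0: card 5.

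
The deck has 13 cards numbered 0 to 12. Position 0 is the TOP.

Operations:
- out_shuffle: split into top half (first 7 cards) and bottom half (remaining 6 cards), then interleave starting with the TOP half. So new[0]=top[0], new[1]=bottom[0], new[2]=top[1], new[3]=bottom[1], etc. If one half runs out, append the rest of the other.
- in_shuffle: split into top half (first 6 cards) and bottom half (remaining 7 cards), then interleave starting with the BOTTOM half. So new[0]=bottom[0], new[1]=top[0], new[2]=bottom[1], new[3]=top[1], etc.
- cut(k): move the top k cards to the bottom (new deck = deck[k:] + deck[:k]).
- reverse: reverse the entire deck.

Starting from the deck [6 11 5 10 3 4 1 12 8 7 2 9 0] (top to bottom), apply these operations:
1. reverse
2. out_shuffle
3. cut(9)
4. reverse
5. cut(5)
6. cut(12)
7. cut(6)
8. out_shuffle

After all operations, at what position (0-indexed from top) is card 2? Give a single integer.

After op 1 (reverse): [0 9 2 7 8 12 1 4 3 10 5 11 6]
After op 2 (out_shuffle): [0 4 9 3 2 10 7 5 8 11 12 6 1]
After op 3 (cut(9)): [11 12 6 1 0 4 9 3 2 10 7 5 8]
After op 4 (reverse): [8 5 7 10 2 3 9 4 0 1 6 12 11]
After op 5 (cut(5)): [3 9 4 0 1 6 12 11 8 5 7 10 2]
After op 6 (cut(12)): [2 3 9 4 0 1 6 12 11 8 5 7 10]
After op 7 (cut(6)): [6 12 11 8 5 7 10 2 3 9 4 0 1]
After op 8 (out_shuffle): [6 2 12 3 11 9 8 4 5 0 7 1 10]
Card 2 is at position 1.

Answer: 1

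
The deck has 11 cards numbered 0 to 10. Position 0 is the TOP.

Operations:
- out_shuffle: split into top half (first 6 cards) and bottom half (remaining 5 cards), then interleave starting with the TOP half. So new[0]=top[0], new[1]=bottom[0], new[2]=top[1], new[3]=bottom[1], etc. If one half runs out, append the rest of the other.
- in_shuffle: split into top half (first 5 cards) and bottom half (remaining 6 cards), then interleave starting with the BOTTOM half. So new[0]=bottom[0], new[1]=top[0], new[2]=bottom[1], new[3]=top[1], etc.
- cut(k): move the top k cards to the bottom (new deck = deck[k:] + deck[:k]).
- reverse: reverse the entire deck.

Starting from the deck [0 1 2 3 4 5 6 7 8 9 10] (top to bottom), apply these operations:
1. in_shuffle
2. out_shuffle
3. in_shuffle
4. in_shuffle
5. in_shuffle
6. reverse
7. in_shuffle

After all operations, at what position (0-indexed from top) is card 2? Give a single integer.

After op 1 (in_shuffle): [5 0 6 1 7 2 8 3 9 4 10]
After op 2 (out_shuffle): [5 8 0 3 6 9 1 4 7 10 2]
After op 3 (in_shuffle): [9 5 1 8 4 0 7 3 10 6 2]
After op 4 (in_shuffle): [0 9 7 5 3 1 10 8 6 4 2]
After op 5 (in_shuffle): [1 0 10 9 8 7 6 5 4 3 2]
After op 6 (reverse): [2 3 4 5 6 7 8 9 10 0 1]
After op 7 (in_shuffle): [7 2 8 3 9 4 10 5 0 6 1]
Card 2 is at position 1.

Answer: 1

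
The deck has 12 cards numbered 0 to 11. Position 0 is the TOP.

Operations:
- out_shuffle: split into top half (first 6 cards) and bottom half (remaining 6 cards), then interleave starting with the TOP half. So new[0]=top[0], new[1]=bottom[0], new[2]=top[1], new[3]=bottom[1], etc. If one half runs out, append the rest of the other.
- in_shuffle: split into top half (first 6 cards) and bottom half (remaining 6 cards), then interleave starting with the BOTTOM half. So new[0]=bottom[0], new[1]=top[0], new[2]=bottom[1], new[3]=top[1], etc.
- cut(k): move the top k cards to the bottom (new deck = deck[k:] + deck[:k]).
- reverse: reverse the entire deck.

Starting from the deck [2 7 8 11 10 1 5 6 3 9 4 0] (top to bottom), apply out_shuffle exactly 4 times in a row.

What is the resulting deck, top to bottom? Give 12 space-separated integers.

After op 1 (out_shuffle): [2 5 7 6 8 3 11 9 10 4 1 0]
After op 2 (out_shuffle): [2 11 5 9 7 10 6 4 8 1 3 0]
After op 3 (out_shuffle): [2 6 11 4 5 8 9 1 7 3 10 0]
After op 4 (out_shuffle): [2 9 6 1 11 7 4 3 5 10 8 0]

Answer: 2 9 6 1 11 7 4 3 5 10 8 0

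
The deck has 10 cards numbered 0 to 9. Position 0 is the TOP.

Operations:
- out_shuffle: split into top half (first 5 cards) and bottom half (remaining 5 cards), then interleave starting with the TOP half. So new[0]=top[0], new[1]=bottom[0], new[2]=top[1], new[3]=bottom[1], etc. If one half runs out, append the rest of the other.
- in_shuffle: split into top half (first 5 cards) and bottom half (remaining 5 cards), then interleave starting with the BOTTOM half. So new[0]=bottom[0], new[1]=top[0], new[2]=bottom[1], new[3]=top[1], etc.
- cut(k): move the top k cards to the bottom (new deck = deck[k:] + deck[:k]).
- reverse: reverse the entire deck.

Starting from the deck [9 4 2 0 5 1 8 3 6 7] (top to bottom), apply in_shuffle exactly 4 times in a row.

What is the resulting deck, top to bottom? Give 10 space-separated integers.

Answer: 6 8 5 2 9 7 3 1 0 4

Derivation:
After op 1 (in_shuffle): [1 9 8 4 3 2 6 0 7 5]
After op 2 (in_shuffle): [2 1 6 9 0 8 7 4 5 3]
After op 3 (in_shuffle): [8 2 7 1 4 6 5 9 3 0]
After op 4 (in_shuffle): [6 8 5 2 9 7 3 1 0 4]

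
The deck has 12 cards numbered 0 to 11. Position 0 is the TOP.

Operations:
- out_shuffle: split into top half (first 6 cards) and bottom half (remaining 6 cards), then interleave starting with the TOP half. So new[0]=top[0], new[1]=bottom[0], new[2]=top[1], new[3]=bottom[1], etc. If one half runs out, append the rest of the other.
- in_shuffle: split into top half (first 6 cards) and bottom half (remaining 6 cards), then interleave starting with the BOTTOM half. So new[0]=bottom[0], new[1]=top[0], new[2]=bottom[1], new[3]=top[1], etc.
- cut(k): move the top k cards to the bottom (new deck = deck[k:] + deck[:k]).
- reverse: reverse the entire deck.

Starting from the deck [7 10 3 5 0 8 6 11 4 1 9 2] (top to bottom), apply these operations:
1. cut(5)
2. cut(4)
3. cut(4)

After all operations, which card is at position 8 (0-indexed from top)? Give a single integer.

Answer: 1

Derivation:
After op 1 (cut(5)): [8 6 11 4 1 9 2 7 10 3 5 0]
After op 2 (cut(4)): [1 9 2 7 10 3 5 0 8 6 11 4]
After op 3 (cut(4)): [10 3 5 0 8 6 11 4 1 9 2 7]
Position 8: card 1.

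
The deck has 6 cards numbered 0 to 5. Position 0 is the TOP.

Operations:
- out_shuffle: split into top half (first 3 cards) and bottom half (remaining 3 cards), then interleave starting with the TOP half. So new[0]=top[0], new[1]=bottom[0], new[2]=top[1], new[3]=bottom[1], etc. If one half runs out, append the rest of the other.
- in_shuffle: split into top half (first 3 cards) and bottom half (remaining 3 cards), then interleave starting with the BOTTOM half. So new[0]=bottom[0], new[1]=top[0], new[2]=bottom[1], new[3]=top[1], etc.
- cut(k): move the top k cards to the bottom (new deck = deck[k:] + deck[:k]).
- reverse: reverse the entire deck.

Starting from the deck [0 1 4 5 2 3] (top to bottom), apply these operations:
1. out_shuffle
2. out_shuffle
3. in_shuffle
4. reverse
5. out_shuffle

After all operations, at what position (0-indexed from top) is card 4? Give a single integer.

Answer: 5

Derivation:
After op 1 (out_shuffle): [0 5 1 2 4 3]
After op 2 (out_shuffle): [0 2 5 4 1 3]
After op 3 (in_shuffle): [4 0 1 2 3 5]
After op 4 (reverse): [5 3 2 1 0 4]
After op 5 (out_shuffle): [5 1 3 0 2 4]
Card 4 is at position 5.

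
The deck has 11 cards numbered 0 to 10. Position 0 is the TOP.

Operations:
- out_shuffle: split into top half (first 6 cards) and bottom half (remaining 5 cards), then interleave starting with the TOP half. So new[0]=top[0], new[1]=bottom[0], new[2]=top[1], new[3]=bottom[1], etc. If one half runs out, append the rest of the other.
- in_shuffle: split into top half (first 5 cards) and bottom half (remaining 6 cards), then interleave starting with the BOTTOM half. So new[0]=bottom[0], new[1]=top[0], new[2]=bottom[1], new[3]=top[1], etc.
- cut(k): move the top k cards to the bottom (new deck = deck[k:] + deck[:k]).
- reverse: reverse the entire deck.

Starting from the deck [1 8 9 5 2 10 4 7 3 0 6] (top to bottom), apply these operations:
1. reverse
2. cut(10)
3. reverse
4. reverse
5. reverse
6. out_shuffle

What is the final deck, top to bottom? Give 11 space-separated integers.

Answer: 8 7 9 3 5 0 2 6 10 1 4

Derivation:
After op 1 (reverse): [6 0 3 7 4 10 2 5 9 8 1]
After op 2 (cut(10)): [1 6 0 3 7 4 10 2 5 9 8]
After op 3 (reverse): [8 9 5 2 10 4 7 3 0 6 1]
After op 4 (reverse): [1 6 0 3 7 4 10 2 5 9 8]
After op 5 (reverse): [8 9 5 2 10 4 7 3 0 6 1]
After op 6 (out_shuffle): [8 7 9 3 5 0 2 6 10 1 4]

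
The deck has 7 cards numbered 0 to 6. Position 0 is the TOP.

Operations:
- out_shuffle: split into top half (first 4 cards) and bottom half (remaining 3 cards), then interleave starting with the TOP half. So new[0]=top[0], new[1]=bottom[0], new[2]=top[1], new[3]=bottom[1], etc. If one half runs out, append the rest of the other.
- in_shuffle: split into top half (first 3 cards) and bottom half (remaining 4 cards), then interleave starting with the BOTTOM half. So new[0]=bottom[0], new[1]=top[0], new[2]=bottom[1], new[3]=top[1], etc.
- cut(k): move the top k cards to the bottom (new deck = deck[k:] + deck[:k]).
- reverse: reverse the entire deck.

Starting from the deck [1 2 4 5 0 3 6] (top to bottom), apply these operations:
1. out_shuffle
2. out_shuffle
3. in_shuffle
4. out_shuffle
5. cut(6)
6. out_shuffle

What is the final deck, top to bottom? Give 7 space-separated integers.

Answer: 4 0 6 2 5 3 1

Derivation:
After op 1 (out_shuffle): [1 0 2 3 4 6 5]
After op 2 (out_shuffle): [1 4 0 6 2 5 3]
After op 3 (in_shuffle): [6 1 2 4 5 0 3]
After op 4 (out_shuffle): [6 5 1 0 2 3 4]
After op 5 (cut(6)): [4 6 5 1 0 2 3]
After op 6 (out_shuffle): [4 0 6 2 5 3 1]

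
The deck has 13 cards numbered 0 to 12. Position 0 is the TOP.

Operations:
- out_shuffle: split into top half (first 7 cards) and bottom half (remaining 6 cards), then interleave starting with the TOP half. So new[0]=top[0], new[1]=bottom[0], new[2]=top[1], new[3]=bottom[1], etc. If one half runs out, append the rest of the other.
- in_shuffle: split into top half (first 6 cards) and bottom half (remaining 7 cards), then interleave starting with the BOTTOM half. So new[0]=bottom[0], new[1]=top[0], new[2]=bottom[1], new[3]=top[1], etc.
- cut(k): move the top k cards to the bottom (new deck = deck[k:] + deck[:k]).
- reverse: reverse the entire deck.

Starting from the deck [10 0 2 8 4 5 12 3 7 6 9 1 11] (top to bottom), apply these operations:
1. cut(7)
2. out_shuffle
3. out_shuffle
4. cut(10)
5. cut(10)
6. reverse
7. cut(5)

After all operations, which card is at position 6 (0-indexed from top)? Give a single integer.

After op 1 (cut(7)): [3 7 6 9 1 11 10 0 2 8 4 5 12]
After op 2 (out_shuffle): [3 0 7 2 6 8 9 4 1 5 11 12 10]
After op 3 (out_shuffle): [3 4 0 1 7 5 2 11 6 12 8 10 9]
After op 4 (cut(10)): [8 10 9 3 4 0 1 7 5 2 11 6 12]
After op 5 (cut(10)): [11 6 12 8 10 9 3 4 0 1 7 5 2]
After op 6 (reverse): [2 5 7 1 0 4 3 9 10 8 12 6 11]
After op 7 (cut(5)): [4 3 9 10 8 12 6 11 2 5 7 1 0]
Position 6: card 6.

Answer: 6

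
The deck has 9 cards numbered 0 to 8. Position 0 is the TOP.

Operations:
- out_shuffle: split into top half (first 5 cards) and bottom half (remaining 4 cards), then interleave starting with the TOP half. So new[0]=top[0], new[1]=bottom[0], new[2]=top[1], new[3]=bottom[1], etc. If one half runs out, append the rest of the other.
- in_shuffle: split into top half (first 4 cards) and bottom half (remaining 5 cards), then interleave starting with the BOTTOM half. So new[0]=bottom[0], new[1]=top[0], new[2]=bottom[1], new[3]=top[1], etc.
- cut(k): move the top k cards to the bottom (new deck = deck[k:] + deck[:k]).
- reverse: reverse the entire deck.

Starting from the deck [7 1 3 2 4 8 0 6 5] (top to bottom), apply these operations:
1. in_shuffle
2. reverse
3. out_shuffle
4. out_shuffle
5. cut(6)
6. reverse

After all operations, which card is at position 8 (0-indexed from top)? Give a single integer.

Answer: 8

Derivation:
After op 1 (in_shuffle): [4 7 8 1 0 3 6 2 5]
After op 2 (reverse): [5 2 6 3 0 1 8 7 4]
After op 3 (out_shuffle): [5 1 2 8 6 7 3 4 0]
After op 4 (out_shuffle): [5 7 1 3 2 4 8 0 6]
After op 5 (cut(6)): [8 0 6 5 7 1 3 2 4]
After op 6 (reverse): [4 2 3 1 7 5 6 0 8]
Position 8: card 8.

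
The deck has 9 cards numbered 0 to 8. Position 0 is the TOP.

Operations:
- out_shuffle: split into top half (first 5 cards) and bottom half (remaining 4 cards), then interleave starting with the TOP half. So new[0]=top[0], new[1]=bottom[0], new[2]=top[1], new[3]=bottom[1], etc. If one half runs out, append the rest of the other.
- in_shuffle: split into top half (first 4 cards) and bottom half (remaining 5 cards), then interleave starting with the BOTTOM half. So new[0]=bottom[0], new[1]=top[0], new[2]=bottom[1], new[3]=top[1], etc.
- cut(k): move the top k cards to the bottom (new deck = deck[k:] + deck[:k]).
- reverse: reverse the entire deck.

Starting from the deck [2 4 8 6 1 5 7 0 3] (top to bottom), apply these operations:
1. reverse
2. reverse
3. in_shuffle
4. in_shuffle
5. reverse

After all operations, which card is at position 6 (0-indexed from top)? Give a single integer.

After op 1 (reverse): [3 0 7 5 1 6 8 4 2]
After op 2 (reverse): [2 4 8 6 1 5 7 0 3]
After op 3 (in_shuffle): [1 2 5 4 7 8 0 6 3]
After op 4 (in_shuffle): [7 1 8 2 0 5 6 4 3]
After op 5 (reverse): [3 4 6 5 0 2 8 1 7]
Position 6: card 8.

Answer: 8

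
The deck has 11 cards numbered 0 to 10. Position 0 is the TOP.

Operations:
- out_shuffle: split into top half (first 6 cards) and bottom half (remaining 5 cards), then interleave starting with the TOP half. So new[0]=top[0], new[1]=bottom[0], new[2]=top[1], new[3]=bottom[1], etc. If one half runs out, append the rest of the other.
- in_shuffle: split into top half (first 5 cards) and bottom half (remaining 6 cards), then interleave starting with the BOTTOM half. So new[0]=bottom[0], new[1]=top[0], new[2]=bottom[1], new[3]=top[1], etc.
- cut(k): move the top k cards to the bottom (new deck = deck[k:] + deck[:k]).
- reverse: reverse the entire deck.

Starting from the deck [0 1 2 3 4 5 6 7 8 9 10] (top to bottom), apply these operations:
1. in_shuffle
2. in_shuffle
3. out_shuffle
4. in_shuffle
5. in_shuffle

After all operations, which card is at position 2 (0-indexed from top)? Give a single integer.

Answer: 3

Derivation:
After op 1 (in_shuffle): [5 0 6 1 7 2 8 3 9 4 10]
After op 2 (in_shuffle): [2 5 8 0 3 6 9 1 4 7 10]
After op 3 (out_shuffle): [2 9 5 1 8 4 0 7 3 10 6]
After op 4 (in_shuffle): [4 2 0 9 7 5 3 1 10 8 6]
After op 5 (in_shuffle): [5 4 3 2 1 0 10 9 8 7 6]
Position 2: card 3.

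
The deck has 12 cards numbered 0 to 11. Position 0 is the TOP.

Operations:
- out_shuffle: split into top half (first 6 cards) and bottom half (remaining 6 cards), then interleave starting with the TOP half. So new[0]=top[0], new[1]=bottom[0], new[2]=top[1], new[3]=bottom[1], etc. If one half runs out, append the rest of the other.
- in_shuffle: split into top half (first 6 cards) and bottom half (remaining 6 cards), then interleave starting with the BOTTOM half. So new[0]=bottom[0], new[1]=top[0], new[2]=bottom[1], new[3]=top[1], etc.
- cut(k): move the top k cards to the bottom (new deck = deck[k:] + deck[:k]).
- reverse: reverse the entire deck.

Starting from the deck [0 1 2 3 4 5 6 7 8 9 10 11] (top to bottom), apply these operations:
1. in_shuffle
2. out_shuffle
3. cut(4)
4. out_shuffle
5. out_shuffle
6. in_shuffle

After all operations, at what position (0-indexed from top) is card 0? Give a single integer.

Answer: 2

Derivation:
After op 1 (in_shuffle): [6 0 7 1 8 2 9 3 10 4 11 5]
After op 2 (out_shuffle): [6 9 0 3 7 10 1 4 8 11 2 5]
After op 3 (cut(4)): [7 10 1 4 8 11 2 5 6 9 0 3]
After op 4 (out_shuffle): [7 2 10 5 1 6 4 9 8 0 11 3]
After op 5 (out_shuffle): [7 4 2 9 10 8 5 0 1 11 6 3]
After op 6 (in_shuffle): [5 7 0 4 1 2 11 9 6 10 3 8]
Card 0 is at position 2.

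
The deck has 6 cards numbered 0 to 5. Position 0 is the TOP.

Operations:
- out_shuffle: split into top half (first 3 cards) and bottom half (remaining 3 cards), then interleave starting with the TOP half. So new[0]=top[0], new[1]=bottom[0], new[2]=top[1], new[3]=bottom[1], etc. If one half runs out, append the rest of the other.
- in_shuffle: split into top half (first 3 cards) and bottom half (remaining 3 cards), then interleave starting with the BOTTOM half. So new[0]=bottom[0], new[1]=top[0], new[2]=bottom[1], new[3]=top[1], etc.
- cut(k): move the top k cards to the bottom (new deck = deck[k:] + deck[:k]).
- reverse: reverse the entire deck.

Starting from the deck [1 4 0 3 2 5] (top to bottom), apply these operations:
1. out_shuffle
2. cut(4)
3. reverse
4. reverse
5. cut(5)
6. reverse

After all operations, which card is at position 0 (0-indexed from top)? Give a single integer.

Answer: 4

Derivation:
After op 1 (out_shuffle): [1 3 4 2 0 5]
After op 2 (cut(4)): [0 5 1 3 4 2]
After op 3 (reverse): [2 4 3 1 5 0]
After op 4 (reverse): [0 5 1 3 4 2]
After op 5 (cut(5)): [2 0 5 1 3 4]
After op 6 (reverse): [4 3 1 5 0 2]
Position 0: card 4.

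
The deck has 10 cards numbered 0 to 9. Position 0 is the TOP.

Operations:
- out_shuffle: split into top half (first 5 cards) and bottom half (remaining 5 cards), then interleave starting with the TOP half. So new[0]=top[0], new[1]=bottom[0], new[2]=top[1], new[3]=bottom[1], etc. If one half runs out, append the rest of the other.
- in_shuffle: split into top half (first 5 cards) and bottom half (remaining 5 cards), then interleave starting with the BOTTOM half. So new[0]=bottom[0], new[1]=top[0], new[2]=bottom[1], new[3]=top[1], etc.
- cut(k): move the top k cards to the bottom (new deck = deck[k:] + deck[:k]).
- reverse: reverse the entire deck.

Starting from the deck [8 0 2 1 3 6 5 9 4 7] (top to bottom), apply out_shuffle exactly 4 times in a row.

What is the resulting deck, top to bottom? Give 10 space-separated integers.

After op 1 (out_shuffle): [8 6 0 5 2 9 1 4 3 7]
After op 2 (out_shuffle): [8 9 6 1 0 4 5 3 2 7]
After op 3 (out_shuffle): [8 4 9 5 6 3 1 2 0 7]
After op 4 (out_shuffle): [8 3 4 1 9 2 5 0 6 7]

Answer: 8 3 4 1 9 2 5 0 6 7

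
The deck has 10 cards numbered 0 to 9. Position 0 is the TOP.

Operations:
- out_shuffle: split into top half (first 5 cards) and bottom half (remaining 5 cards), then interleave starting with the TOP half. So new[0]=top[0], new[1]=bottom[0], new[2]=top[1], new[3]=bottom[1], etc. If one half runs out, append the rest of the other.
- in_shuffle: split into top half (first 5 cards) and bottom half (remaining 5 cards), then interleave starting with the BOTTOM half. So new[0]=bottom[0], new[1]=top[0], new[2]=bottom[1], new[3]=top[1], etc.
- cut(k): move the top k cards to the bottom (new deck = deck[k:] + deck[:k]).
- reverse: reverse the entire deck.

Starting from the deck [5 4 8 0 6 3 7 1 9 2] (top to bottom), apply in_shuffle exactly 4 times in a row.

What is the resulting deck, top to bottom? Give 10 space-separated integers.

After op 1 (in_shuffle): [3 5 7 4 1 8 9 0 2 6]
After op 2 (in_shuffle): [8 3 9 5 0 7 2 4 6 1]
After op 3 (in_shuffle): [7 8 2 3 4 9 6 5 1 0]
After op 4 (in_shuffle): [9 7 6 8 5 2 1 3 0 4]

Answer: 9 7 6 8 5 2 1 3 0 4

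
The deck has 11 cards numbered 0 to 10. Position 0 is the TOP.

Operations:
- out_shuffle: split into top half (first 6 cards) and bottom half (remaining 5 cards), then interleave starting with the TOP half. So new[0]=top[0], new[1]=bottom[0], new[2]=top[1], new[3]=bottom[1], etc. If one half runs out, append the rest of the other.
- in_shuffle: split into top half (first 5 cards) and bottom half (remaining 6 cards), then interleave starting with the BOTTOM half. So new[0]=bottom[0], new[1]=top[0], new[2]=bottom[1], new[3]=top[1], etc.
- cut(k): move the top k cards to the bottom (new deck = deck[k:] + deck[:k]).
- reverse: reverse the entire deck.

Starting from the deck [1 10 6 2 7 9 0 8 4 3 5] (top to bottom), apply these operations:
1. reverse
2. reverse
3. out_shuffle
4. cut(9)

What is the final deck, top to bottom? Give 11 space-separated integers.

Answer: 5 9 1 0 10 8 6 4 2 3 7

Derivation:
After op 1 (reverse): [5 3 4 8 0 9 7 2 6 10 1]
After op 2 (reverse): [1 10 6 2 7 9 0 8 4 3 5]
After op 3 (out_shuffle): [1 0 10 8 6 4 2 3 7 5 9]
After op 4 (cut(9)): [5 9 1 0 10 8 6 4 2 3 7]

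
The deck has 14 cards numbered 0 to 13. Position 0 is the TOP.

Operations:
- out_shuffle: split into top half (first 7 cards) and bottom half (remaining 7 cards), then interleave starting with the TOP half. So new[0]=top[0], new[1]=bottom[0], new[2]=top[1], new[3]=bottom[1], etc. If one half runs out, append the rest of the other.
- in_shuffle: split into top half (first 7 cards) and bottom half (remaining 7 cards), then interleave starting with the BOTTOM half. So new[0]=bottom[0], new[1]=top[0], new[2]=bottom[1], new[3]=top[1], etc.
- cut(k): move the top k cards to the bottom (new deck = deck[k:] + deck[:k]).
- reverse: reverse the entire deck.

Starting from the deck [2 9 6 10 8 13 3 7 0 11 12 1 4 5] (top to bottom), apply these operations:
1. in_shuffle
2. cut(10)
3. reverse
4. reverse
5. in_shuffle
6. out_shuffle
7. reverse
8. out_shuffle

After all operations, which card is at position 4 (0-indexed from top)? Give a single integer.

After op 1 (in_shuffle): [7 2 0 9 11 6 12 10 1 8 4 13 5 3]
After op 2 (cut(10)): [4 13 5 3 7 2 0 9 11 6 12 10 1 8]
After op 3 (reverse): [8 1 10 12 6 11 9 0 2 7 3 5 13 4]
After op 4 (reverse): [4 13 5 3 7 2 0 9 11 6 12 10 1 8]
After op 5 (in_shuffle): [9 4 11 13 6 5 12 3 10 7 1 2 8 0]
After op 6 (out_shuffle): [9 3 4 10 11 7 13 1 6 2 5 8 12 0]
After op 7 (reverse): [0 12 8 5 2 6 1 13 7 11 10 4 3 9]
After op 8 (out_shuffle): [0 13 12 7 8 11 5 10 2 4 6 3 1 9]
Position 4: card 8.

Answer: 8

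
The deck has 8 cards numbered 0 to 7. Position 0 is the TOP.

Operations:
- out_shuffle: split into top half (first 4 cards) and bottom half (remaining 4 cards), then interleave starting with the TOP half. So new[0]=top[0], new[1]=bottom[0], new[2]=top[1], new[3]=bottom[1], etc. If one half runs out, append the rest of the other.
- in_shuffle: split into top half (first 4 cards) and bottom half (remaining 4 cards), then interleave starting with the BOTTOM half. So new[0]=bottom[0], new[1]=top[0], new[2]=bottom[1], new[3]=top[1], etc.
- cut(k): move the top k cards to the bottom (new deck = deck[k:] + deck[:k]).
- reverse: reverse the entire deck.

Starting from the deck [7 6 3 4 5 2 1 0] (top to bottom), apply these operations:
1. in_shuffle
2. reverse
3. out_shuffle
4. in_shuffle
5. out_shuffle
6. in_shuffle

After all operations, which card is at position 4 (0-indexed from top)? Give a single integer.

Answer: 6

Derivation:
After op 1 (in_shuffle): [5 7 2 6 1 3 0 4]
After op 2 (reverse): [4 0 3 1 6 2 7 5]
After op 3 (out_shuffle): [4 6 0 2 3 7 1 5]
After op 4 (in_shuffle): [3 4 7 6 1 0 5 2]
After op 5 (out_shuffle): [3 1 4 0 7 5 6 2]
After op 6 (in_shuffle): [7 3 5 1 6 4 2 0]
Position 4: card 6.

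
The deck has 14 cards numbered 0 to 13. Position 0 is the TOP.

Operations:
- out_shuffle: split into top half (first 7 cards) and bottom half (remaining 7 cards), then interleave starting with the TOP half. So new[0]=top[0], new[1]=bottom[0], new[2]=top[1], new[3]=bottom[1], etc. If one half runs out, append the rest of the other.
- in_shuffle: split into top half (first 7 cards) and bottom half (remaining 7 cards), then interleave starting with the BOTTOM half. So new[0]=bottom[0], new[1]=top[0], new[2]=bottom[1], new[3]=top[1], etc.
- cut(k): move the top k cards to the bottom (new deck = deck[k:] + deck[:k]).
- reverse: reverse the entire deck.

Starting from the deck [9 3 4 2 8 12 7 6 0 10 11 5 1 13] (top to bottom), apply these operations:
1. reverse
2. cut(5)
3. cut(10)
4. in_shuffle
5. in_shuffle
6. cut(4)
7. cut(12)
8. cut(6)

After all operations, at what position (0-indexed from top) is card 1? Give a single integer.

Answer: 9

Derivation:
After op 1 (reverse): [13 1 5 11 10 0 6 7 12 8 2 4 3 9]
After op 2 (cut(5)): [0 6 7 12 8 2 4 3 9 13 1 5 11 10]
After op 3 (cut(10)): [1 5 11 10 0 6 7 12 8 2 4 3 9 13]
After op 4 (in_shuffle): [12 1 8 5 2 11 4 10 3 0 9 6 13 7]
After op 5 (in_shuffle): [10 12 3 1 0 8 9 5 6 2 13 11 7 4]
After op 6 (cut(4)): [0 8 9 5 6 2 13 11 7 4 10 12 3 1]
After op 7 (cut(12)): [3 1 0 8 9 5 6 2 13 11 7 4 10 12]
After op 8 (cut(6)): [6 2 13 11 7 4 10 12 3 1 0 8 9 5]
Card 1 is at position 9.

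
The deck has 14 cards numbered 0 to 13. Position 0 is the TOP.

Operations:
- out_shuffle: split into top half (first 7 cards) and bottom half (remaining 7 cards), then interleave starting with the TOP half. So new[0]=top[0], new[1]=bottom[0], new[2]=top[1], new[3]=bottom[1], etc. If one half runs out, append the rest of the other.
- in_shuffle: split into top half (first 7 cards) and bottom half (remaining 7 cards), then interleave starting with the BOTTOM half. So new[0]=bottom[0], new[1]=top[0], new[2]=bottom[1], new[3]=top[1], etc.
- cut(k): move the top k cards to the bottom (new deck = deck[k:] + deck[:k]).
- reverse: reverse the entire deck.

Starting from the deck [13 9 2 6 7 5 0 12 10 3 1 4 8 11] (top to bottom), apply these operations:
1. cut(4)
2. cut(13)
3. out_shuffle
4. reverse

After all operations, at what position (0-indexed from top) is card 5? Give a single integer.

Answer: 9

Derivation:
After op 1 (cut(4)): [7 5 0 12 10 3 1 4 8 11 13 9 2 6]
After op 2 (cut(13)): [6 7 5 0 12 10 3 1 4 8 11 13 9 2]
After op 3 (out_shuffle): [6 1 7 4 5 8 0 11 12 13 10 9 3 2]
After op 4 (reverse): [2 3 9 10 13 12 11 0 8 5 4 7 1 6]
Card 5 is at position 9.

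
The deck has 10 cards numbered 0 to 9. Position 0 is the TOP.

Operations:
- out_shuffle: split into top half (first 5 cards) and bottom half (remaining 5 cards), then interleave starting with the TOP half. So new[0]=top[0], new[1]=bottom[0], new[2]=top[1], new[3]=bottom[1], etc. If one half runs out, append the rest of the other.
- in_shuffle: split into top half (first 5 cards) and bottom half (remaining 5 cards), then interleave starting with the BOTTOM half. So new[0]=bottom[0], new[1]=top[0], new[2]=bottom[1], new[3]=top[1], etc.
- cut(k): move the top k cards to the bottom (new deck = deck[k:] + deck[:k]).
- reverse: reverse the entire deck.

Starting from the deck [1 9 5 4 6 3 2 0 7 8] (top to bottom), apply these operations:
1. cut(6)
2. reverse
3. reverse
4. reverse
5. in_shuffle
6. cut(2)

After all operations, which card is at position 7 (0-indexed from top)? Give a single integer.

Answer: 9

Derivation:
After op 1 (cut(6)): [2 0 7 8 1 9 5 4 6 3]
After op 2 (reverse): [3 6 4 5 9 1 8 7 0 2]
After op 3 (reverse): [2 0 7 8 1 9 5 4 6 3]
After op 4 (reverse): [3 6 4 5 9 1 8 7 0 2]
After op 5 (in_shuffle): [1 3 8 6 7 4 0 5 2 9]
After op 6 (cut(2)): [8 6 7 4 0 5 2 9 1 3]
Position 7: card 9.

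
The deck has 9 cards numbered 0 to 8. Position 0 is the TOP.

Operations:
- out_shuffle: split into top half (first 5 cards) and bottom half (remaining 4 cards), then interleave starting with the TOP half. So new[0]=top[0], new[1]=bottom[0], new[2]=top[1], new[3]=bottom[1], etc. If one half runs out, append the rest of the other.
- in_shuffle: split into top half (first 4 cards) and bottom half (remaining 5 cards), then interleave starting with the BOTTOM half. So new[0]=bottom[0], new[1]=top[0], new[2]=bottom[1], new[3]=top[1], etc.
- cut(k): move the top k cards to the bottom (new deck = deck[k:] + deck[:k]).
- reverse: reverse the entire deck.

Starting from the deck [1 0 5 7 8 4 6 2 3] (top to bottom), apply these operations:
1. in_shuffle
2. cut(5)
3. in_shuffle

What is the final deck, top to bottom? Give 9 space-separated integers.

After op 1 (in_shuffle): [8 1 4 0 6 5 2 7 3]
After op 2 (cut(5)): [5 2 7 3 8 1 4 0 6]
After op 3 (in_shuffle): [8 5 1 2 4 7 0 3 6]

Answer: 8 5 1 2 4 7 0 3 6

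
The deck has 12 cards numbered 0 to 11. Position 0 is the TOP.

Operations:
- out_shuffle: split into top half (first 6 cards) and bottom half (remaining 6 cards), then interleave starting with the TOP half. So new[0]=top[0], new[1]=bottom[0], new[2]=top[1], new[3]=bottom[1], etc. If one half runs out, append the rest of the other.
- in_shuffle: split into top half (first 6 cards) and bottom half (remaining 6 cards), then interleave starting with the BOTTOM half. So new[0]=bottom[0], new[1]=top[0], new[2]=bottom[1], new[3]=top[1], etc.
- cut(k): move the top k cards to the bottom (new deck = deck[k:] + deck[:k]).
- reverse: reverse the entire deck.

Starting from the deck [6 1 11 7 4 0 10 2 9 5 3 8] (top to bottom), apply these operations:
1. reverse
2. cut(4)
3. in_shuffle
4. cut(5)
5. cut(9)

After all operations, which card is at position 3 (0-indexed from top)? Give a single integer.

Answer: 0

Derivation:
After op 1 (reverse): [8 3 5 9 2 10 0 4 7 11 1 6]
After op 2 (cut(4)): [2 10 0 4 7 11 1 6 8 3 5 9]
After op 3 (in_shuffle): [1 2 6 10 8 0 3 4 5 7 9 11]
After op 4 (cut(5)): [0 3 4 5 7 9 11 1 2 6 10 8]
After op 5 (cut(9)): [6 10 8 0 3 4 5 7 9 11 1 2]
Position 3: card 0.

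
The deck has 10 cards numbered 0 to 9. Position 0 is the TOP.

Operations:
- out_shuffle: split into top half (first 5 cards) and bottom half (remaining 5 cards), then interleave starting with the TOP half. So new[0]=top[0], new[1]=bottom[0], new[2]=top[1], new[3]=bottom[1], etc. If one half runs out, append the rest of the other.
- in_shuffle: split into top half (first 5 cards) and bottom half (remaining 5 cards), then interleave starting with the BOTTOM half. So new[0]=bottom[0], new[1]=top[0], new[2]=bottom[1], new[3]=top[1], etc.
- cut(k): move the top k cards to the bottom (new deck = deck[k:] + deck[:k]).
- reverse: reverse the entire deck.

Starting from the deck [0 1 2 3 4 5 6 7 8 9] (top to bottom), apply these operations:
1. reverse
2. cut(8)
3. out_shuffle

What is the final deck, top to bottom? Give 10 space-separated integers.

After op 1 (reverse): [9 8 7 6 5 4 3 2 1 0]
After op 2 (cut(8)): [1 0 9 8 7 6 5 4 3 2]
After op 3 (out_shuffle): [1 6 0 5 9 4 8 3 7 2]

Answer: 1 6 0 5 9 4 8 3 7 2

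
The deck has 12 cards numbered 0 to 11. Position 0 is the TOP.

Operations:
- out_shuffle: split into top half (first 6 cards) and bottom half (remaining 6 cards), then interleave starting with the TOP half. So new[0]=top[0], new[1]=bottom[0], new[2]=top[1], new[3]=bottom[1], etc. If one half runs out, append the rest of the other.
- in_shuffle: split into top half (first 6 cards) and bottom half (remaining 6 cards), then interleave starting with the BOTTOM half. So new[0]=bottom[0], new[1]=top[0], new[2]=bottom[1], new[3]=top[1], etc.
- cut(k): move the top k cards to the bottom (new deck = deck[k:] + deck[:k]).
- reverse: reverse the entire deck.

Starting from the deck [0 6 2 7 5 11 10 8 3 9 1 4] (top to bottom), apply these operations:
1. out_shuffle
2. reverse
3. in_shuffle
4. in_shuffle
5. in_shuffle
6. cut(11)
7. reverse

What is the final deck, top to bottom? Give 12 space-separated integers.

Answer: 1 10 7 4 8 5 0 3 11 6 9 2

Derivation:
After op 1 (out_shuffle): [0 10 6 8 2 3 7 9 5 1 11 4]
After op 2 (reverse): [4 11 1 5 9 7 3 2 8 6 10 0]
After op 3 (in_shuffle): [3 4 2 11 8 1 6 5 10 9 0 7]
After op 4 (in_shuffle): [6 3 5 4 10 2 9 11 0 8 7 1]
After op 5 (in_shuffle): [9 6 11 3 0 5 8 4 7 10 1 2]
After op 6 (cut(11)): [2 9 6 11 3 0 5 8 4 7 10 1]
After op 7 (reverse): [1 10 7 4 8 5 0 3 11 6 9 2]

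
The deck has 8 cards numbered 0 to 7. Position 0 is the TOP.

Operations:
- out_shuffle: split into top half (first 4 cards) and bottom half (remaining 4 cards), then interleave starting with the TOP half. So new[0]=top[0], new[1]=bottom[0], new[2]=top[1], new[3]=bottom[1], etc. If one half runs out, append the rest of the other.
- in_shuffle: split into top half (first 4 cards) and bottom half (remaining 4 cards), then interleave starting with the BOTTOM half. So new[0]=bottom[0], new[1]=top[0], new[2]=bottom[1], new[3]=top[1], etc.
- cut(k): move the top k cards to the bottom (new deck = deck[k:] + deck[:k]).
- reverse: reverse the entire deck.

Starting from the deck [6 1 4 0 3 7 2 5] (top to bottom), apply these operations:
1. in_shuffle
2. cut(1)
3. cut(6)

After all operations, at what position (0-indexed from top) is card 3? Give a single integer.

After op 1 (in_shuffle): [3 6 7 1 2 4 5 0]
After op 2 (cut(1)): [6 7 1 2 4 5 0 3]
After op 3 (cut(6)): [0 3 6 7 1 2 4 5]
Card 3 is at position 1.

Answer: 1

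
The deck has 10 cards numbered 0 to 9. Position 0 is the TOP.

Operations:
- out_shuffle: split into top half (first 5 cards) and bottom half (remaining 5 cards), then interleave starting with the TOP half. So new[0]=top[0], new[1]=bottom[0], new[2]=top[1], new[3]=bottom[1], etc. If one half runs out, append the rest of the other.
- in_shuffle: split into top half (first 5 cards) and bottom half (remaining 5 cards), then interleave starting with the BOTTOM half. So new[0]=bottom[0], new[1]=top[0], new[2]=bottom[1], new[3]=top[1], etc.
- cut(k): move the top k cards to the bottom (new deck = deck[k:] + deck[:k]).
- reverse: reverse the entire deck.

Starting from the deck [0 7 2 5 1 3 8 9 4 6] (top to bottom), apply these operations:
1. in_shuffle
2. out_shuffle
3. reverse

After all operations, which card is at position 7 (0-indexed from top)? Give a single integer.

After op 1 (in_shuffle): [3 0 8 7 9 2 4 5 6 1]
After op 2 (out_shuffle): [3 2 0 4 8 5 7 6 9 1]
After op 3 (reverse): [1 9 6 7 5 8 4 0 2 3]
Position 7: card 0.

Answer: 0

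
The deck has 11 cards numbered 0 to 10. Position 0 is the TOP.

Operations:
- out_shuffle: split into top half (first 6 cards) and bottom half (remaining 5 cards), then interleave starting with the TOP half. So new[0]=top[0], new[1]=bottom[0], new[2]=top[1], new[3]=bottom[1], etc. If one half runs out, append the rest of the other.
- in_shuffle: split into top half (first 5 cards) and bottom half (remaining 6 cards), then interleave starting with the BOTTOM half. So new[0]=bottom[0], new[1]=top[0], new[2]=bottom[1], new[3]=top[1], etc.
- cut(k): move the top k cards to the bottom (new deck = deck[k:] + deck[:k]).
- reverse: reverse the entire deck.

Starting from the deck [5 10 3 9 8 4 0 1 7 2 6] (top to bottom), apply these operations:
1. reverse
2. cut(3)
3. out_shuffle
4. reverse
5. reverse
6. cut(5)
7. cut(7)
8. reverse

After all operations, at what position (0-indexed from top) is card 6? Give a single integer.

After op 1 (reverse): [6 2 7 1 0 4 8 9 3 10 5]
After op 2 (cut(3)): [1 0 4 8 9 3 10 5 6 2 7]
After op 3 (out_shuffle): [1 10 0 5 4 6 8 2 9 7 3]
After op 4 (reverse): [3 7 9 2 8 6 4 5 0 10 1]
After op 5 (reverse): [1 10 0 5 4 6 8 2 9 7 3]
After op 6 (cut(5)): [6 8 2 9 7 3 1 10 0 5 4]
After op 7 (cut(7)): [10 0 5 4 6 8 2 9 7 3 1]
After op 8 (reverse): [1 3 7 9 2 8 6 4 5 0 10]
Card 6 is at position 6.

Answer: 6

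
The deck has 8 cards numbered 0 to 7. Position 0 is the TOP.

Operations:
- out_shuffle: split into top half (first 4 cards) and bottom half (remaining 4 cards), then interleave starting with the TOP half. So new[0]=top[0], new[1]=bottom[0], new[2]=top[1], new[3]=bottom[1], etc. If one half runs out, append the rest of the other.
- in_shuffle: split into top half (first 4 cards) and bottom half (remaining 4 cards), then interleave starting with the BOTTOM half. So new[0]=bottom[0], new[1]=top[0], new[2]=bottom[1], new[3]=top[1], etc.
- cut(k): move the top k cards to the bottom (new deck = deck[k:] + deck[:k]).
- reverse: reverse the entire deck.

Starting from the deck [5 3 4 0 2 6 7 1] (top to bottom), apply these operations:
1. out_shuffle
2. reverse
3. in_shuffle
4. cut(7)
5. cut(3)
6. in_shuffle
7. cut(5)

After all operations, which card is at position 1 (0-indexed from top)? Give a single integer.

Answer: 1

Derivation:
After op 1 (out_shuffle): [5 2 3 6 4 7 0 1]
After op 2 (reverse): [1 0 7 4 6 3 2 5]
After op 3 (in_shuffle): [6 1 3 0 2 7 5 4]
After op 4 (cut(7)): [4 6 1 3 0 2 7 5]
After op 5 (cut(3)): [3 0 2 7 5 4 6 1]
After op 6 (in_shuffle): [5 3 4 0 6 2 1 7]
After op 7 (cut(5)): [2 1 7 5 3 4 0 6]
Position 1: card 1.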